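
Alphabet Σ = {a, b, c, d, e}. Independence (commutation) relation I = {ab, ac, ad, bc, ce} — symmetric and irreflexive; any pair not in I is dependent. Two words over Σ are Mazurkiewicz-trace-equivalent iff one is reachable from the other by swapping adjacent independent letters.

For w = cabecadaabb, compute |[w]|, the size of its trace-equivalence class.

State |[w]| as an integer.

piece 0:c — minimal
piece 1:a — minimal
piece 2:b — minimal
piece 3:e rests on {1:a, 2:b}
piece 4:c rests on {0:c}
piece 5:a rests on {3:e}
piece 6:d rests on {3:e, 4:c}
piece 7:a rests on {5:a}
piece 8:a rests on {7:a}
piece 9:b rests on {6:d}
piece 10:b rests on {9:b}
minimal pieces: {0:c, 1:a, 2:b}
ways to finish when only these pieces remain (= sum over removing one remaining piece with nothing left below it):
  1 left: {8}→1  {10}→1
  2 left: {7,8}→1  {8,10}→2  {9,10}→1
  3 left: {5,7,8}→1  {6,9,10}→1  {7,8,10}→3  {8,9,10}→3
  4 left: {4,6,9,10}→1  {5,7,8,10}→4  {6,8,9,10}→4  {7,8,9,10}→6
  5 left: {0,4,6,9,10}→1  {4,6,8,9,10}→5  {5,7,8,9,10}→10  {6,7,8,9,10}→10
  6 left: {0,4,6,8,9,10}→6  {4,6,7,8,9,10}→15  {5,6,7,8,9,10}→20
  7 left: {0,4,6,7,8,9,10}→21  {3,5,6,7,8,9,10}→20  {4,5,6,7,8,9,10}→35
  8 left: {0,4,5,6,7,8,9,10}→56  {1,3,5,6,7,8,9,10}→20  {2,3,5,6,7,8,9,10}→20  {3,4,5,6,7,8,9,10}→55
  9 left: {0,3,4,5,6,7,8,9,10}→111  {1,2,3,5,6,7,8,9,10}→40  {1,3,4,5,6,7,8,9,10}→75  {2,3,4,5,6,7,8,9,10}→75
  placing 0:c first → 190 extensions
  placing 1:a first → 186 extensions
  placing 2:b first → 186 extensions
total linear extensions = 562

562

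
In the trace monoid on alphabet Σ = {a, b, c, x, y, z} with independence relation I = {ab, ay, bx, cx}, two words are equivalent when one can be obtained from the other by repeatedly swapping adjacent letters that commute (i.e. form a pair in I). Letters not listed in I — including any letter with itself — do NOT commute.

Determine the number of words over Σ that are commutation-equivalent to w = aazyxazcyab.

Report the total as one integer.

3

piece 0:a — minimal
piece 1:a rests on {0:a}
piece 2:z rests on {1:a}
piece 3:y rests on {2:z}
piece 4:x rests on {3:y}
piece 5:a rests on {4:x}
piece 6:z rests on {5:a}
piece 7:c rests on {6:z}
piece 8:y rests on {7:c}
piece 9:a rests on {7:c}
piece 10:b rests on {8:y}
minimal pieces: {0:a}
ways to finish when only these pieces remain (= sum over removing one remaining piece with nothing left below it):
  1 left: {9}→1  {10}→1
  2 left: {8,10}→1  {9,10}→2
  3 left: {8,9,10}→3
  4 left: {7,8,9,10}→3
  5 left: {6,7,8,9,10}→3
  6 left: {5,6,7,8,9,10}→3
  7 left: {4,5,6,7,8,9,10}→3
  8 left: {3,4,5,6,7,8,9,10}→3
  9 left: {2,3,4,5,6,7,8,9,10}→3
  placing 0:a first → 3 extensions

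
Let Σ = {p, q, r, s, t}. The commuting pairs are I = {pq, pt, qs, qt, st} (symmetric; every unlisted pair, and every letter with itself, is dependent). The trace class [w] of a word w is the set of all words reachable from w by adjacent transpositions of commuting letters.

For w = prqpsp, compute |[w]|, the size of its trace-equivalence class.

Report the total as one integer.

drop 0:p onto floor
drop 1:r onto {0:p}
drop 2:q onto {1:r}
drop 3:p onto {1:r}
drop 4:s onto {3:p}
drop 5:p onto {4:s}
ground layer = {0:p}
drop-orders for the pieces not yet dropped (sum over which currently-grounded one goes next):
  1 to go: {2} 1  {5} 1
  2 to go: {2,5} 2  {4,5} 1
  3 to go: {2,4,5} 3  {3,4,5} 1
  4 to go: {2,3,4,5} 4
  if 0:p drops first: 4 orders

4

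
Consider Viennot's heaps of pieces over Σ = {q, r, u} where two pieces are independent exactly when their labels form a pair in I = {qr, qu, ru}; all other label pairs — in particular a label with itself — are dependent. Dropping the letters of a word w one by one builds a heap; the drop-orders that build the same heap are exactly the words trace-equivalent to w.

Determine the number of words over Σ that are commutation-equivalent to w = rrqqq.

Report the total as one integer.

drop 0:r onto floor
drop 1:r onto {0:r}
drop 2:q onto floor
drop 3:q onto {2:q}
drop 4:q onto {3:q}
ground layer = {0:r, 2:q}
drop-orders for the pieces not yet dropped (sum over which currently-grounded one goes next):
  1 to go: {1} 1  {4} 1
  2 to go: {0,1} 1  {1,4} 2  {3,4} 1
  3 to go: {0,1,4} 3  {1,3,4} 3  {2,3,4} 1
  if 0:r drops first: 4 orders
  if 2:q drops first: 6 orders
heap linearizations: 10

10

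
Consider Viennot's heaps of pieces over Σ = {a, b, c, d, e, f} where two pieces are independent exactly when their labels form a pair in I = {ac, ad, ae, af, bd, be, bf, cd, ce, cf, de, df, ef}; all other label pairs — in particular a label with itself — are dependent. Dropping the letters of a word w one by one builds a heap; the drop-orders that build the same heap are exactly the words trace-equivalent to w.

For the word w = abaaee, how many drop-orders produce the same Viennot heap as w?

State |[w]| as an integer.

15

piece 0:a — minimal
piece 1:b rests on {0:a}
piece 2:a rests on {1:b}
piece 3:a rests on {2:a}
piece 4:e — minimal
piece 5:e rests on {4:e}
minimal pieces: {0:a, 4:e}
ways to finish when only these pieces remain (= sum over removing one remaining piece with nothing left below it):
  1 left: {3}→1  {5}→1
  2 left: {2,3}→1  {3,5}→2  {4,5}→1
  3 left: {1,2,3}→1  {2,3,5}→3  {3,4,5}→3
  4 left: {0,1,2,3}→1  {1,2,3,5}→4  {2,3,4,5}→6
  placing 0:a first → 10 extensions
  placing 4:e first → 5 extensions
total linear extensions = 15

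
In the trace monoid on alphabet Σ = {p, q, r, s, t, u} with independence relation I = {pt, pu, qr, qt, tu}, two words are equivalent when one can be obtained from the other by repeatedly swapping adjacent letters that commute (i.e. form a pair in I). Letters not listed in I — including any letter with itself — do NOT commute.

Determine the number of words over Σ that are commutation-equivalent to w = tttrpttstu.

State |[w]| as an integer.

piece 0:t — minimal
piece 1:t rests on {0:t}
piece 2:t rests on {1:t}
piece 3:r rests on {2:t}
piece 4:p rests on {3:r}
piece 5:t rests on {3:r}
piece 6:t rests on {5:t}
piece 7:s rests on {4:p, 6:t}
piece 8:t rests on {7:s}
piece 9:u rests on {7:s}
minimal pieces: {0:t}
ways to finish when only these pieces remain (= sum over removing one remaining piece with nothing left below it):
  1 left: {8}→1  {9}→1
  2 left: {8,9}→2
  3 left: {7,8,9}→2
  4 left: {4,7,8,9}→2  {6,7,8,9}→2
  5 left: {4,6,7,8,9}→4  {5,6,7,8,9}→2
  6 left: {4,5,6,7,8,9}→6
  7 left: {3,4,5,6,7,8,9}→6
  8 left: {2,3,4,5,6,7,8,9}→6
  placing 0:t first → 6 extensions

6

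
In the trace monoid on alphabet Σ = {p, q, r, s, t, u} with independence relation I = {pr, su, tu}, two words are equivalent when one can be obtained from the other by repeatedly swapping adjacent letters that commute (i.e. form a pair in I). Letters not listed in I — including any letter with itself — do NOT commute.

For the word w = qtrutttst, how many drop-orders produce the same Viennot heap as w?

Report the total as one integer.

0(q) covers ∅
1(t) covers 0:q
2(r) covers 1:t
3(u) covers 2:r
4(t) covers 2:r
5(t) covers 4:t
6(t) covers 5:t
7(s) covers 6:t
8(t) covers 7:s
floor of heap: 0:q
completions by unplaced set U, small U first (add the entries for U minus each lowest piece of U):
  |U|=1: {3}:1  {8}:1
  |U|=2: {3,8}:2  {7,8}:1
  |U|=3: {3,7,8}:3  {6,7,8}:1
  |U|=4: {3,6,7,8}:4  {5,6,7,8}:1
  |U|=5: {3,5,6,7,8}:5  {4,5,6,7,8}:1
  |U|=6: {3,4,5,6,7,8}:6
  |U|=7: {2,3,4,5,6,7,8}:6
  start at 0(q): 6

6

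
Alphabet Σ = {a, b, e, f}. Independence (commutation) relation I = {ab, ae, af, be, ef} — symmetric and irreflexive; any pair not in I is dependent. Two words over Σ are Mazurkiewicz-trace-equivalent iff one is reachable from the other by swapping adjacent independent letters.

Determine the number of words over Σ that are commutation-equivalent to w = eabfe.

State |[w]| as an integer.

0(e) covers ∅
1(a) covers ∅
2(b) covers ∅
3(f) covers 2:b
4(e) covers 0:e
floor of heap: 0:e, 1:a, 2:b
completions by unplaced set U, small U first (add the entries for U minus each lowest piece of U):
  |U|=1: {1}:1  {3}:1  {4}:1
  |U|=2: {0,4}:1  {1,3}:2  {1,4}:2  {2,3}:1  {3,4}:2
  |U|=3: {0,1,4}:3  {0,3,4}:3  {1,2,3}:3  {1,3,4}:6  {2,3,4}:3
  start at 0(e): 12
  start at 1(a): 6
  start at 2(b): 12
sum over floor = 30

30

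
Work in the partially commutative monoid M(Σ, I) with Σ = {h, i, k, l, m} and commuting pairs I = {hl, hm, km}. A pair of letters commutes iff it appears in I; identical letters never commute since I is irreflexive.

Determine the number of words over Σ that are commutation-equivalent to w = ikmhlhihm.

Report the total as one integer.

drop 0:i onto floor
drop 1:k onto {0:i}
drop 2:m onto {0:i}
drop 3:h onto {1:k}
drop 4:l onto {1:k, 2:m}
drop 5:h onto {3:h}
drop 6:i onto {4:l, 5:h}
drop 7:h onto {6:i}
drop 8:m onto {6:i}
ground layer = {0:i}
drop-orders for the pieces not yet dropped (sum over which currently-grounded one goes next):
  1 to go: {7} 1  {8} 1
  2 to go: {7,8} 2
  3 to go: {6,7,8} 2
  4 to go: {4,6,7,8} 2  {5,6,7,8} 2
  5 to go: {2,4,6,7,8} 2  {3,5,6,7,8} 2  {4,5,6,7,8} 4
  6 to go: {2,4,5,6,7,8} 6  {3,4,5,6,7,8} 6
  7 to go: {1,3,4,5,6,7,8} 6  {2,3,4,5,6,7,8} 12
  if 0:i drops first: 18 orders

18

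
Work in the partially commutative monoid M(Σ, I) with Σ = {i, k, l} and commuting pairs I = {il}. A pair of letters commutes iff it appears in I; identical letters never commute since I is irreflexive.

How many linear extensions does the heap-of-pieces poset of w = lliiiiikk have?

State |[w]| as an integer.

21

0(l) covers ∅
1(l) covers 0:l
2(i) covers ∅
3(i) covers 2:i
4(i) covers 3:i
5(i) covers 4:i
6(i) covers 5:i
7(k) covers 1:l, 6:i
8(k) covers 7:k
floor of heap: 0:l, 2:i
completions by unplaced set U, small U first (add the entries for U minus each lowest piece of U):
  |U|=1: {8}:1
  |U|=2: {7,8}:1
  |U|=3: {1,7,8}:1  {6,7,8}:1
  |U|=4: {0,1,7,8}:1  {1,6,7,8}:2  {5,6,7,8}:1
  |U|=5: {0,1,6,7,8}:3  {1,5,6,7,8}:3  {4,5,6,7,8}:1
  |U|=6: {0,1,5,6,7,8}:6  {1,4,5,6,7,8}:4  {3,4,5,6,7,8}:1
  |U|=7: {0,1,4,5,6,7,8}:10  {1,3,4,5,6,7,8}:5  {2,3,4,5,6,7,8}:1
  start at 0(l): 6
  start at 2(i): 15
sum over floor = 21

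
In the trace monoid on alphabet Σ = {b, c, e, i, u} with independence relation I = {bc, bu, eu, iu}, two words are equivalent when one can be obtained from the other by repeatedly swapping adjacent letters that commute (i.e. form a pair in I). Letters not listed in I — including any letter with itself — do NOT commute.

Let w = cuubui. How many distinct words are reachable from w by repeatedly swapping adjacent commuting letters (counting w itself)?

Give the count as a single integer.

14

piece 0:c — minimal
piece 1:u rests on {0:c}
piece 2:u rests on {1:u}
piece 3:b — minimal
piece 4:u rests on {2:u}
piece 5:i rests on {0:c, 3:b}
minimal pieces: {0:c, 3:b}
ways to finish when only these pieces remain (= sum over removing one remaining piece with nothing left below it):
  1 left: {4}→1  {5}→1
  2 left: {2,4}→1  {3,5}→1  {4,5}→2
  3 left: {1,2,4}→1  {2,4,5}→3  {3,4,5}→3
  4 left: {1,2,4,5}→4  {2,3,4,5}→6
  placing 0:c first → 10 extensions
  placing 3:b first → 4 extensions
total linear extensions = 14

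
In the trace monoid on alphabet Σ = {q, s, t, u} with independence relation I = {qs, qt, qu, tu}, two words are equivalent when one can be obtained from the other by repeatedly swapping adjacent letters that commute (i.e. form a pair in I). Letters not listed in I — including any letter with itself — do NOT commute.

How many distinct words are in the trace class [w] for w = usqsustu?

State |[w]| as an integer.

16

drop 0:u onto floor
drop 1:s onto {0:u}
drop 2:q onto floor
drop 3:s onto {1:s}
drop 4:u onto {3:s}
drop 5:s onto {4:u}
drop 6:t onto {5:s}
drop 7:u onto {5:s}
ground layer = {0:u, 2:q}
drop-orders for the pieces not yet dropped (sum over which currently-grounded one goes next):
  1 to go: {2} 1  {6} 1  {7} 1
  2 to go: {2,6} 2  {2,7} 2  {6,7} 2
  3 to go: {2,6,7} 6  {5,6,7} 2
  4 to go: {2,5,6,7} 8  {4,5,6,7} 2
  5 to go: {2,4,5,6,7} 10  {3,4,5,6,7} 2
  6 to go: {1,3,4,5,6,7} 2  {2,3,4,5,6,7} 12
  if 0:u drops first: 14 orders
  if 2:q drops first: 2 orders
heap linearizations: 16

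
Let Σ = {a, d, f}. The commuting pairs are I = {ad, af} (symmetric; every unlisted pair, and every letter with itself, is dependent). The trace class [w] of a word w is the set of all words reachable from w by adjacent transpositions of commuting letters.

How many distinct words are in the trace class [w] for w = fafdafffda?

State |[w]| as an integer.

120

0(f) covers ∅
1(a) covers ∅
2(f) covers 0:f
3(d) covers 2:f
4(a) covers 1:a
5(f) covers 3:d
6(f) covers 5:f
7(f) covers 6:f
8(d) covers 7:f
9(a) covers 4:a
floor of heap: 0:f, 1:a
completions by unplaced set U, small U first (add the entries for U minus each lowest piece of U):
  |U|=1: {8}:1  {9}:1
  |U|=2: {4,9}:1  {7,8}:1  {8,9}:2
  |U|=3: {1,4,9}:1  {4,8,9}:3  {6,7,8}:1  {7,8,9}:3
  |U|=4: {1,4,8,9}:4  {4,7,8,9}:6  {5,6,7,8}:1  {6,7,8,9}:4
  |U|=5: {1,4,7,8,9}:10  {3,5,6,7,8}:1  {4,6,7,8,9}:10  {5,6,7,8,9}:5
  |U|=6: {1,4,6,7,8,9}:20  {2,3,5,6,7,8}:1  {3,5,6,7,8,9}:6  {4,5,6,7,8,9}:15
  |U|=7: {0,2,3,5,6,7,8}:1  {1,4,5,6,7,8,9}:35  {2,3,5,6,7,8,9}:7  {3,4,5,6,7,8,9}:21
  |U|=8: {0,2,3,5,6,7,8,9}:8  {1,3,4,5,6,7,8,9}:56  {2,3,4,5,6,7,8,9}:28
  start at 0(f): 84
  start at 1(a): 36
sum over floor = 120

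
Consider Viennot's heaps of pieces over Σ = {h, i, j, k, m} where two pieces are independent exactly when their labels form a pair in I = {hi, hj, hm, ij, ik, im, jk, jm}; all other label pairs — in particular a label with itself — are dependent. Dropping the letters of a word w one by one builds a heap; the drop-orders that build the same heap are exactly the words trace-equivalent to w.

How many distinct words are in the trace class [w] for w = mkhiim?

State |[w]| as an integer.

0(m) covers ∅
1(k) covers 0:m
2(h) covers 1:k
3(i) covers ∅
4(i) covers 3:i
5(m) covers 1:k
floor of heap: 0:m, 3:i
completions by unplaced set U, small U first (add the entries for U minus each lowest piece of U):
  |U|=1: {2}:1  {4}:1  {5}:1
  |U|=2: {2,4}:2  {2,5}:2  {3,4}:1  {4,5}:2
  |U|=3: {1,2,5}:2  {2,3,4}:3  {2,4,5}:6  {3,4,5}:3
  |U|=4: {0,1,2,5}:2  {1,2,4,5}:8  {2,3,4,5}:12
  start at 0(m): 20
  start at 3(i): 10
sum over floor = 30

30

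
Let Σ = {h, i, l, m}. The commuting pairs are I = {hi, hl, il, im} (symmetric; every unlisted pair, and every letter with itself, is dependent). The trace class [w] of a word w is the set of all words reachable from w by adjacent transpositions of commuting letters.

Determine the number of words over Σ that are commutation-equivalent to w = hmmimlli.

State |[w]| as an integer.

28

#0=h has no predecessor
#1=m depends on [0:h]
#2=m depends on [1:m]
#3=i has no predecessor
#4=m depends on [2:m]
#5=l depends on [4:m]
#6=l depends on [5:l]
#7=i depends on [3:i]
sources: [0:h, 3:i]
N(rest) = Σ N(rest − s) over sources s of rest; N(one piece) = 1:
  size 1 → [6]=1  [7]=1
  size 2 → [3,7]=1  [5,6]=1  [6,7]=2
  size 3 → [3,6,7]=3  [4,5,6]=1  [5,6,7]=3
  size 4 → [2,4,5,6]=1  [3,5,6,7]=6  [4,5,6,7]=4
  size 5 → [1,2,4,5,6]=1  [2,4,5,6,7]=5  [3,4,5,6,7]=10
  size 6 → [0,1,2,4,5,6]=1  [1,2,4,5,6,7]=6  [2,3,4,5,6,7]=15
  first=0(h) contributes 21
  first=3(i) contributes 7
|[w]| = 28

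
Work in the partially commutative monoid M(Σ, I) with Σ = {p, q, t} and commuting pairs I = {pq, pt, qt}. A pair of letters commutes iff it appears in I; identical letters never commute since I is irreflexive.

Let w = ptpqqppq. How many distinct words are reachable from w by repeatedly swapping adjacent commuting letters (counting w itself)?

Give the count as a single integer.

0(p) covers ∅
1(t) covers ∅
2(p) covers 0:p
3(q) covers ∅
4(q) covers 3:q
5(p) covers 2:p
6(p) covers 5:p
7(q) covers 4:q
floor of heap: 0:p, 1:t, 3:q
completions by unplaced set U, small U first (add the entries for U minus each lowest piece of U):
  |U|=1: {1}:1  {6}:1  {7}:1
  |U|=2: {1,6}:2  {1,7}:2  {4,7}:1  {5,6}:1  {6,7}:2
  |U|=3: {1,4,7}:3  {1,5,6}:3  {1,6,7}:6  {2,5,6}:1  {3,4,7}:1  {4,6,7}:3  {5,6,7}:3
  |U|=4: {0,2,5,6}:1  {1,2,5,6}:4  {1,3,4,7}:4  {1,4,6,7}:12  {1,5,6,7}:12  {2,5,6,7}:4  {3,4,6,7}:4  {4,5,6,7}:6
  |U|=5: {0,1,2,5,6}:5  {0,2,5,6,7}:5  {1,2,5,6,7}:20  {1,3,4,6,7}:20  {1,4,5,6,7}:30  {2,4,5,6,7}:10  {3,4,5,6,7}:10
  |U|=6: {0,1,2,5,6,7}:30  {0,2,4,5,6,7}:15  {1,2,4,5,6,7}:60  {1,3,4,5,6,7}:60  {2,3,4,5,6,7}:20
  start at 0(p): 140
  start at 1(t): 35
  start at 3(q): 105
sum over floor = 280

280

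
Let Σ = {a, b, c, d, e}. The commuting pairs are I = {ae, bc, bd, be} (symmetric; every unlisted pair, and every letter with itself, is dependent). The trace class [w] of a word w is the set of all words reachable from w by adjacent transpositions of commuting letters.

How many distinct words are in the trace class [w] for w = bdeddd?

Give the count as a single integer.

drop 0:b onto floor
drop 1:d onto floor
drop 2:e onto {1:d}
drop 3:d onto {2:e}
drop 4:d onto {3:d}
drop 5:d onto {4:d}
ground layer = {0:b, 1:d}
drop-orders for the pieces not yet dropped (sum over which currently-grounded one goes next):
  1 to go: {0} 1  {5} 1
  2 to go: {0,5} 2  {4,5} 1
  3 to go: {0,4,5} 3  {3,4,5} 1
  4 to go: {0,3,4,5} 4  {2,3,4,5} 1
  if 0:b drops first: 1 orders
  if 1:d drops first: 5 orders
heap linearizations: 6

6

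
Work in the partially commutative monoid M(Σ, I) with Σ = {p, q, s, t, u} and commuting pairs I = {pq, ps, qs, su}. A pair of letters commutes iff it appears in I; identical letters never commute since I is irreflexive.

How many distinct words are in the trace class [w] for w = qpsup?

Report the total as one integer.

0(q) covers ∅
1(p) covers ∅
2(s) covers ∅
3(u) covers 0:q, 1:p
4(p) covers 3:u
floor of heap: 0:q, 1:p, 2:s
completions by unplaced set U, small U first (add the entries for U minus each lowest piece of U):
  |U|=1: {2}:1  {4}:1
  |U|=2: {2,4}:2  {3,4}:1
  |U|=3: {0,3,4}:1  {1,3,4}:1  {2,3,4}:3
  start at 0(q): 4
  start at 1(p): 4
  start at 2(s): 2
sum over floor = 10

10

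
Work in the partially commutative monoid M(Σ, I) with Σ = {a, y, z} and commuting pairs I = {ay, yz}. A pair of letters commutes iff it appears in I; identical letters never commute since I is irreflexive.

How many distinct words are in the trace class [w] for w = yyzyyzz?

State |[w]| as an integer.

35

#0=y has no predecessor
#1=y depends on [0:y]
#2=z has no predecessor
#3=y depends on [1:y]
#4=y depends on [3:y]
#5=z depends on [2:z]
#6=z depends on [5:z]
sources: [0:y, 2:z]
N(rest) = Σ N(rest − s) over sources s of rest; N(one piece) = 1:
  size 1 → [4]=1  [6]=1
  size 2 → [3,4]=1  [4,6]=2  [5,6]=1
  size 3 → [1,3,4]=1  [2,5,6]=1  [3,4,6]=3  [4,5,6]=3
  size 4 → [0,1,3,4]=1  [1,3,4,6]=4  [2,4,5,6]=4  [3,4,5,6]=6
  size 5 → [0,1,3,4,6]=5  [1,3,4,5,6]=10  [2,3,4,5,6]=10
  first=0(y) contributes 20
  first=2(z) contributes 15
|[w]| = 35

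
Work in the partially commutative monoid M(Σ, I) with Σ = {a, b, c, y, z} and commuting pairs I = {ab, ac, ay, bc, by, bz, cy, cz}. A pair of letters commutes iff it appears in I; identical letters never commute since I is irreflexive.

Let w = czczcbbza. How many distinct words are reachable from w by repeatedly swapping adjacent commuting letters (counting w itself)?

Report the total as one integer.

1260

0(c) covers ∅
1(z) covers ∅
2(c) covers 0:c
3(z) covers 1:z
4(c) covers 2:c
5(b) covers ∅
6(b) covers 5:b
7(z) covers 3:z
8(a) covers 7:z
floor of heap: 0:c, 1:z, 5:b
completions by unplaced set U, small U first (add the entries for U minus each lowest piece of U):
  |U|=1: {4}:1  {6}:1  {8}:1
  |U|=2: {2,4}:1  {4,6}:2  {4,8}:2  {5,6}:1  {6,8}:2  {7,8}:1
  |U|=3: {0,2,4}:1  {2,4,6}:3  {2,4,8}:3  {3,7,8}:1  {4,5,6}:3  {4,6,8}:6  {4,7,8}:3  {5,6,8}:3  {6,7,8}:3
  |U|=4: {0,2,4,6}:4  {0,2,4,8}:4  {1,3,7,8}:1  {2,4,5,6}:6  {2,4,6,8}:12  {2,4,7,8}:6  {3,4,7,8}:4  {3,6,7,8}:4  {4,5,6,8}:12  {4,6,7,8}:12  {5,6,7,8}:6
  |U|=5: {0,2,4,5,6}:10  {0,2,4,6,8}:20  {0,2,4,7,8}:10  {1,3,4,7,8}:5  {1,3,6,7,8}:5  {2,3,4,7,8}:10  {2,4,5,6,8}:30  {2,4,6,7,8}:30  {3,4,6,7,8}:20  {3,5,6,7,8}:10  {4,5,6,7,8}:30
  |U|=6: {0,2,3,4,7,8}:20  {0,2,4,5,6,8}:60  {0,2,4,6,7,8}:60  {1,2,3,4,7,8}:15  {1,3,4,6,7,8}:30  {1,3,5,6,7,8}:15  {2,3,4,6,7,8}:60  {2,4,5,6,7,8}:90  {3,4,5,6,7,8}:60
  |U|=7: {0,1,2,3,4,7,8}:35  {0,2,3,4,6,7,8}:140  {0,2,4,5,6,7,8}:210  {1,2,3,4,6,7,8}:105  {1,3,4,5,6,7,8}:105  {2,3,4,5,6,7,8}:210
  start at 0(c): 420
  start at 1(z): 560
  start at 5(b): 280
sum over floor = 1260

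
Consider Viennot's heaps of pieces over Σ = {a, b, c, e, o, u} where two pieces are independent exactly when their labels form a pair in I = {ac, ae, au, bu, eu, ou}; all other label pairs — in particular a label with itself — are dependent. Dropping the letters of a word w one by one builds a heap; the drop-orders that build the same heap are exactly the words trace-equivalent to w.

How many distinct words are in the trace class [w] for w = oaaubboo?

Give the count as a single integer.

0(o) covers ∅
1(a) covers 0:o
2(a) covers 1:a
3(u) covers ∅
4(b) covers 2:a
5(b) covers 4:b
6(o) covers 5:b
7(o) covers 6:o
floor of heap: 0:o, 3:u
completions by unplaced set U, small U first (add the entries for U minus each lowest piece of U):
  |U|=1: {3}:1  {7}:1
  |U|=2: {3,7}:2  {6,7}:1
  |U|=3: {3,6,7}:3  {5,6,7}:1
  |U|=4: {3,5,6,7}:4  {4,5,6,7}:1
  |U|=5: {2,4,5,6,7}:1  {3,4,5,6,7}:5
  |U|=6: {1,2,4,5,6,7}:1  {2,3,4,5,6,7}:6
  start at 0(o): 7
  start at 3(u): 1
sum over floor = 8

8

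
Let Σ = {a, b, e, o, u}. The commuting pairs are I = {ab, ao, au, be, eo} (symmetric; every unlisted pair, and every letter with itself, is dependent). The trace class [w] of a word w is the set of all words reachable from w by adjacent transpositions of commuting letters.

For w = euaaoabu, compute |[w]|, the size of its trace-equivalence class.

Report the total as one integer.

0(e) covers ∅
1(u) covers 0:e
2(a) covers 0:e
3(a) covers 2:a
4(o) covers 1:u
5(a) covers 3:a
6(b) covers 4:o
7(u) covers 6:b
floor of heap: 0:e
completions by unplaced set U, small U first (add the entries for U minus each lowest piece of U):
  |U|=1: {5}:1  {7}:1
  |U|=2: {3,5}:1  {5,7}:2  {6,7}:1
  |U|=3: {2,3,5}:1  {3,5,7}:3  {4,6,7}:1  {5,6,7}:3
  |U|=4: {1,4,6,7}:1  {2,3,5,7}:4  {3,5,6,7}:6  {4,5,6,7}:4
  |U|=5: {1,4,5,6,7}:5  {2,3,5,6,7}:10  {3,4,5,6,7}:10
  |U|=6: {1,3,4,5,6,7}:15  {2,3,4,5,6,7}:20
  start at 0(e): 35

35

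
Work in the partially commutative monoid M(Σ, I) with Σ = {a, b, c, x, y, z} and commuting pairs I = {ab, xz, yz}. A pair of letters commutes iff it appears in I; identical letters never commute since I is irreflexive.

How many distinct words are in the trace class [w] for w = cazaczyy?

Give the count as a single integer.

piece 0:c — minimal
piece 1:a rests on {0:c}
piece 2:z rests on {1:a}
piece 3:a rests on {2:z}
piece 4:c rests on {3:a}
piece 5:z rests on {4:c}
piece 6:y rests on {4:c}
piece 7:y rests on {6:y}
minimal pieces: {0:c}
ways to finish when only these pieces remain (= sum over removing one remaining piece with nothing left below it):
  1 left: {5}→1  {7}→1
  2 left: {5,7}→2  {6,7}→1
  3 left: {5,6,7}→3
  4 left: {4,5,6,7}→3
  5 left: {3,4,5,6,7}→3
  6 left: {2,3,4,5,6,7}→3
  placing 0:c first → 3 extensions

3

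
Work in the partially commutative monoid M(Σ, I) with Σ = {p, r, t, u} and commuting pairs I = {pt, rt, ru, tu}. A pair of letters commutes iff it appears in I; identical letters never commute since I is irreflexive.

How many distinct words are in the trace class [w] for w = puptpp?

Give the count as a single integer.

0(p) covers ∅
1(u) covers 0:p
2(p) covers 1:u
3(t) covers ∅
4(p) covers 2:p
5(p) covers 4:p
floor of heap: 0:p, 3:t
completions by unplaced set U, small U first (add the entries for U minus each lowest piece of U):
  |U|=1: {3}:1  {5}:1
  |U|=2: {3,5}:2  {4,5}:1
  |U|=3: {2,4,5}:1  {3,4,5}:3
  |U|=4: {1,2,4,5}:1  {2,3,4,5}:4
  start at 0(p): 5
  start at 3(t): 1
sum over floor = 6

6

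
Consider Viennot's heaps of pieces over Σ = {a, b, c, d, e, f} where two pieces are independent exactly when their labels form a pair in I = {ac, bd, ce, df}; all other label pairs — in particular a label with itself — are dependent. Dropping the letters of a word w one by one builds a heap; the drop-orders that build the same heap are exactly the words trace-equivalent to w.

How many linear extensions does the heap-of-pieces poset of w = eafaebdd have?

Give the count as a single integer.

3

drop 0:e onto floor
drop 1:a onto {0:e}
drop 2:f onto {1:a}
drop 3:a onto {2:f}
drop 4:e onto {3:a}
drop 5:b onto {4:e}
drop 6:d onto {4:e}
drop 7:d onto {6:d}
ground layer = {0:e}
drop-orders for the pieces not yet dropped (sum over which currently-grounded one goes next):
  1 to go: {5} 1  {7} 1
  2 to go: {5,7} 2  {6,7} 1
  3 to go: {5,6,7} 3
  4 to go: {4,5,6,7} 3
  5 to go: {3,4,5,6,7} 3
  6 to go: {2,3,4,5,6,7} 3
  if 0:e drops first: 3 orders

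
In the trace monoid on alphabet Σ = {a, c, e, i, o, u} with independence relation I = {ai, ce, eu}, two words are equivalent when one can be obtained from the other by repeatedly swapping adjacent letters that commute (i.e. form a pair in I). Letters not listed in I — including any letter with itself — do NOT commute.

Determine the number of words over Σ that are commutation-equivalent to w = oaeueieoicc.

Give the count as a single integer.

3

#0=o has no predecessor
#1=a depends on [0:o]
#2=e depends on [1:a]
#3=u depends on [1:a]
#4=e depends on [2:e]
#5=i depends on [3:u, 4:e]
#6=e depends on [5:i]
#7=o depends on [6:e]
#8=i depends on [7:o]
#9=c depends on [8:i]
#10=c depends on [9:c]
sources: [0:o]
N(rest) = Σ N(rest − s) over sources s of rest; N(one piece) = 1:
  size 1 → [10]=1
  size 2 → [9,10]=1
  size 3 → [8,9,10]=1
  size 4 → [7,8,9,10]=1
  size 5 → [6,7,8,9,10]=1
  size 6 → [5,6,7,8,9,10]=1
  size 7 → [3,5,6,7,8,9,10]=1  [4,5,6,7,8,9,10]=1
  size 8 → [2,4,5,6,7,8,9,10]=1  [3,4,5,6,7,8,9,10]=2
  size 9 → [2,3,4,5,6,7,8,9,10]=3
  first=0(o) contributes 3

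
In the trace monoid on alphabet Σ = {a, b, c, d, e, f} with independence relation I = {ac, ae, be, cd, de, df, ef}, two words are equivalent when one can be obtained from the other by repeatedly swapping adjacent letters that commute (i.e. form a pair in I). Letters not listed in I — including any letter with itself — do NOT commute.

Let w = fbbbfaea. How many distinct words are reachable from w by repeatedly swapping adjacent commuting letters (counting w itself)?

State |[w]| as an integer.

0(f) covers ∅
1(b) covers 0:f
2(b) covers 1:b
3(b) covers 2:b
4(f) covers 3:b
5(a) covers 4:f
6(e) covers ∅
7(a) covers 5:a
floor of heap: 0:f, 6:e
completions by unplaced set U, small U first (add the entries for U minus each lowest piece of U):
  |U|=1: {6}:1  {7}:1
  |U|=2: {5,7}:1  {6,7}:2
  |U|=3: {4,5,7}:1  {5,6,7}:3
  |U|=4: {3,4,5,7}:1  {4,5,6,7}:4
  |U|=5: {2,3,4,5,7}:1  {3,4,5,6,7}:5
  |U|=6: {1,2,3,4,5,7}:1  {2,3,4,5,6,7}:6
  start at 0(f): 7
  start at 6(e): 1
sum over floor = 8

8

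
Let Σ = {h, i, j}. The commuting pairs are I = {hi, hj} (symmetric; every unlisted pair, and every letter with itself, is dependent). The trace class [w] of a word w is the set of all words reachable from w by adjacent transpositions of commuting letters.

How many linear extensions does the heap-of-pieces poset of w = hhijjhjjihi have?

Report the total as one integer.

drop 0:h onto floor
drop 1:h onto {0:h}
drop 2:i onto floor
drop 3:j onto {2:i}
drop 4:j onto {3:j}
drop 5:h onto {1:h}
drop 6:j onto {4:j}
drop 7:j onto {6:j}
drop 8:i onto {7:j}
drop 9:h onto {5:h}
drop 10:i onto {8:i}
ground layer = {0:h, 2:i}
drop-orders for the pieces not yet dropped (sum over which currently-grounded one goes next):
  1 to go: {9} 1  {10} 1
  2 to go: {5,9} 1  {8,10} 1  {9,10} 2
  3 to go: {1,5,9} 1  {5,9,10} 3  {7,8,10} 1  {8,9,10} 3
  4 to go: {0,1,5,9} 1  {1,5,9,10} 4  {5,8,9,10} 6  {6,7,8,10} 1  {7,8,9,10} 4
  5 to go: {0,1,5,9,10} 5  {1,5,8,9,10} 10  {4,6,7,8,10} 1  {5,7,8,9,10} 10  {6,7,8,9,10} 5
  6 to go: {0,1,5,8,9,10} 15  {1,5,7,8,9,10} 20  {3,4,6,7,8,10} 1  {4,6,7,8,9,10} 6  {5,6,7,8,9,10} 15
  7 to go: {0,1,5,7,8,9,10} 35  {1,5,6,7,8,9,10} 35  {2,3,4,6,7,8,10} 1  {3,4,6,7,8,9,10} 7  {4,5,6,7,8,9,10} 21
  8 to go: {0,1,5,6,7,8,9,10} 70  {1,4,5,6,7,8,9,10} 56  {2,3,4,6,7,8,9,10} 8  {3,4,5,6,7,8,9,10} 28
  9 to go: {0,1,4,5,6,7,8,9,10} 126  {1,3,4,5,6,7,8,9,10} 84  {2,3,4,5,6,7,8,9,10} 36
  if 0:h drops first: 120 orders
  if 2:i drops first: 210 orders
heap linearizations: 330

330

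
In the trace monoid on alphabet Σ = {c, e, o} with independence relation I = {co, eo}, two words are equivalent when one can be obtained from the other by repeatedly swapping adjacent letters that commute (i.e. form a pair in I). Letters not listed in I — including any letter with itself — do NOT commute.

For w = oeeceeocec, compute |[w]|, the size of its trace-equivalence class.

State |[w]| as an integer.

drop 0:o onto floor
drop 1:e onto floor
drop 2:e onto {1:e}
drop 3:c onto {2:e}
drop 4:e onto {3:c}
drop 5:e onto {4:e}
drop 6:o onto {0:o}
drop 7:c onto {5:e}
drop 8:e onto {7:c}
drop 9:c onto {8:e}
ground layer = {0:o, 1:e}
drop-orders for the pieces not yet dropped (sum over which currently-grounded one goes next):
  1 to go: {6} 1  {9} 1
  2 to go: {0,6} 1  {6,9} 2  {8,9} 1
  3 to go: {0,6,9} 3  {6,8,9} 3  {7,8,9} 1
  4 to go: {0,6,8,9} 6  {5,7,8,9} 1  {6,7,8,9} 4
  5 to go: {0,6,7,8,9} 10  {4,5,7,8,9} 1  {5,6,7,8,9} 5
  6 to go: {0,5,6,7,8,9} 15  {3,4,5,7,8,9} 1  {4,5,6,7,8,9} 6
  7 to go: {0,4,5,6,7,8,9} 21  {2,3,4,5,7,8,9} 1  {3,4,5,6,7,8,9} 7
  8 to go: {0,3,4,5,6,7,8,9} 28  {1,2,3,4,5,7,8,9} 1  {2,3,4,5,6,7,8,9} 8
  if 0:o drops first: 9 orders
  if 1:e drops first: 36 orders
heap linearizations: 45

45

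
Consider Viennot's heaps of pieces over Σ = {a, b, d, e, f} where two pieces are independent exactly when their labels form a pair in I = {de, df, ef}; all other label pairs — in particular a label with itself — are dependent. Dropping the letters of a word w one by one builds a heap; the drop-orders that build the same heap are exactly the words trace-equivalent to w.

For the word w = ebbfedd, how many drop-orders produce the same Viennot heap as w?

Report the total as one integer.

12

drop 0:e onto floor
drop 1:b onto {0:e}
drop 2:b onto {1:b}
drop 3:f onto {2:b}
drop 4:e onto {2:b}
drop 5:d onto {2:b}
drop 6:d onto {5:d}
ground layer = {0:e}
drop-orders for the pieces not yet dropped (sum over which currently-grounded one goes next):
  1 to go: {3} 1  {4} 1  {6} 1
  2 to go: {3,4} 2  {3,6} 2  {4,6} 2  {5,6} 1
  3 to go: {3,4,6} 6  {3,5,6} 3  {4,5,6} 3
  4 to go: {3,4,5,6} 12
  5 to go: {2,3,4,5,6} 12
  if 0:e drops first: 12 orders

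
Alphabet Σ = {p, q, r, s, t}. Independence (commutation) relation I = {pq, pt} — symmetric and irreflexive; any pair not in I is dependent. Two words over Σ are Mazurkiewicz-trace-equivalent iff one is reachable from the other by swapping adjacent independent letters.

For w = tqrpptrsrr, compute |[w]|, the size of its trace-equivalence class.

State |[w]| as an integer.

3

#0=t has no predecessor
#1=q depends on [0:t]
#2=r depends on [1:q]
#3=p depends on [2:r]
#4=p depends on [3:p]
#5=t depends on [2:r]
#6=r depends on [4:p, 5:t]
#7=s depends on [6:r]
#8=r depends on [7:s]
#9=r depends on [8:r]
sources: [0:t]
N(rest) = Σ N(rest − s) over sources s of rest; N(one piece) = 1:
  size 1 → [9]=1
  size 2 → [8,9]=1
  size 3 → [7,8,9]=1
  size 4 → [6,7,8,9]=1
  size 5 → [4,6,7,8,9]=1  [5,6,7,8,9]=1
  size 6 → [3,4,6,7,8,9]=1  [4,5,6,7,8,9]=2
  size 7 → [3,4,5,6,7,8,9]=3
  size 8 → [2,3,4,5,6,7,8,9]=3
  first=0(t) contributes 3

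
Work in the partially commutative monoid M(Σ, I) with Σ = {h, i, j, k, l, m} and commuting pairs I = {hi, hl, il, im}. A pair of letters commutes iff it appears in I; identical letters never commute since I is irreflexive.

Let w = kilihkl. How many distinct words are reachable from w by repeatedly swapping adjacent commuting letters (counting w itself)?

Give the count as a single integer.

piece 0:k — minimal
piece 1:i rests on {0:k}
piece 2:l rests on {0:k}
piece 3:i rests on {1:i}
piece 4:h rests on {0:k}
piece 5:k rests on {2:l, 3:i, 4:h}
piece 6:l rests on {5:k}
minimal pieces: {0:k}
ways to finish when only these pieces remain (= sum over removing one remaining piece with nothing left below it):
  1 left: {6}→1
  2 left: {5,6}→1
  3 left: {2,5,6}→1  {3,5,6}→1  {4,5,6}→1
  4 left: {1,3,5,6}→1  {2,3,5,6}→2  {2,4,5,6}→2  {3,4,5,6}→2
  5 left: {1,2,3,5,6}→3  {1,3,4,5,6}→3  {2,3,4,5,6}→6
  placing 0:k first → 12 extensions

12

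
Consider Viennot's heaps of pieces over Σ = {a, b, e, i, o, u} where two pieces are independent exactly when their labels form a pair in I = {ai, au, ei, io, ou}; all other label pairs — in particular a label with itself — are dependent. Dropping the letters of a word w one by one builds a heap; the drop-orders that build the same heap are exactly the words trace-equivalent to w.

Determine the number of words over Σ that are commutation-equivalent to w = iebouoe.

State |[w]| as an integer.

#0=i has no predecessor
#1=e has no predecessor
#2=b depends on [0:i, 1:e]
#3=o depends on [2:b]
#4=u depends on [2:b]
#5=o depends on [3:o]
#6=e depends on [4:u, 5:o]
sources: [0:i, 1:e]
N(rest) = Σ N(rest − s) over sources s of rest; N(one piece) = 1:
  size 1 → [6]=1
  size 2 → [4,6]=1  [5,6]=1
  size 3 → [3,5,6]=1  [4,5,6]=2
  size 4 → [3,4,5,6]=3
  size 5 → [2,3,4,5,6]=3
  first=0(i) contributes 3
  first=1(e) contributes 3
|[w]| = 6

6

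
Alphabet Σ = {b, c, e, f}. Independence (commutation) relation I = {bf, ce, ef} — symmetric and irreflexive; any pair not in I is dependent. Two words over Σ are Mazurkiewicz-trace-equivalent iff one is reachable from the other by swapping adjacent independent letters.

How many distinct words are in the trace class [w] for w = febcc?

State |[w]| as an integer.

drop 0:f onto floor
drop 1:e onto floor
drop 2:b onto {1:e}
drop 3:c onto {0:f, 2:b}
drop 4:c onto {3:c}
ground layer = {0:f, 1:e}
drop-orders for the pieces not yet dropped (sum over which currently-grounded one goes next):
  1 to go: {4} 1
  2 to go: {3,4} 1
  3 to go: {0,3,4} 1  {2,3,4} 1
  if 0:f drops first: 1 orders
  if 1:e drops first: 2 orders
heap linearizations: 3

3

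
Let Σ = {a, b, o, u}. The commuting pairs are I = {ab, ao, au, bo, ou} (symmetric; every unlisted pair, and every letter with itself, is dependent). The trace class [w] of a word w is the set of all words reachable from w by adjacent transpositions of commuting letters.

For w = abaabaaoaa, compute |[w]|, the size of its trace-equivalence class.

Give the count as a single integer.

360

drop 0:a onto floor
drop 1:b onto floor
drop 2:a onto {0:a}
drop 3:a onto {2:a}
drop 4:b onto {1:b}
drop 5:a onto {3:a}
drop 6:a onto {5:a}
drop 7:o onto floor
drop 8:a onto {6:a}
drop 9:a onto {8:a}
ground layer = {0:a, 1:b, 7:o}
drop-orders for the pieces not yet dropped (sum over which currently-grounded one goes next):
  1 to go: {4} 1  {7} 1  {9} 1
  2 to go: {1,4} 1  {4,7} 2  {4,9} 2  {7,9} 2  {8,9} 1
  3 to go: {1,4,7} 3  {1,4,9} 3  {4,7,9} 6  {4,8,9} 3  {6,8,9} 1  {7,8,9} 3
  4 to go: {1,4,7,9} 12  {1,4,8,9} 6  {4,6,8,9} 4  {4,7,8,9} 12  {5,6,8,9} 1  {6,7,8,9} 4
  5 to go: {1,4,6,8,9} 10  {1,4,7,8,9} 30  {3,5,6,8,9} 1  {4,5,6,8,9} 5  {4,6,7,8,9} 20  {5,6,7,8,9} 5
  6 to go: {1,4,5,6,8,9} 15  {1,4,6,7,8,9} 60  {2,3,5,6,8,9} 1  {3,4,5,6,8,9} 6  {3,5,6,7,8,9} 6  {4,5,6,7,8,9} 30
  7 to go: {0,2,3,5,6,8,9} 1  {1,3,4,5,6,8,9} 21  {1,4,5,6,7,8,9} 105  {2,3,4,5,6,8,9} 7  {2,3,5,6,7,8,9} 7  {3,4,5,6,7,8,9} 42
  8 to go: {0,2,3,4,5,6,8,9} 8  {0,2,3,5,6,7,8,9} 8  {1,2,3,4,5,6,8,9} 28  {1,3,4,5,6,7,8,9} 168  {2,3,4,5,6,7,8,9} 56
  if 0:a drops first: 252 orders
  if 1:b drops first: 72 orders
  if 7:o drops first: 36 orders
heap linearizations: 360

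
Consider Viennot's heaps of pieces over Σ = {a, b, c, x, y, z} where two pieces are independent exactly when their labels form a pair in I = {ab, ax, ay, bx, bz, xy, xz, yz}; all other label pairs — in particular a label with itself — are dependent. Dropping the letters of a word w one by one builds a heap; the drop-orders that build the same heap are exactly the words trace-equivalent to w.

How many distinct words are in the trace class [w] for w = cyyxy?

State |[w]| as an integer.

4

0(c) covers ∅
1(y) covers 0:c
2(y) covers 1:y
3(x) covers 0:c
4(y) covers 2:y
floor of heap: 0:c
completions by unplaced set U, small U first (add the entries for U minus each lowest piece of U):
  |U|=1: {3}:1  {4}:1
  |U|=2: {2,4}:1  {3,4}:2
  |U|=3: {1,2,4}:1  {2,3,4}:3
  start at 0(c): 4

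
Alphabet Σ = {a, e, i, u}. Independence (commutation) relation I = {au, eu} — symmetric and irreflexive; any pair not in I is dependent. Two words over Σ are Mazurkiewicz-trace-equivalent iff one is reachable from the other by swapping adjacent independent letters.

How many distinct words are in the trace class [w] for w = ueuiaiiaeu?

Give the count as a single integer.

9

#0=u has no predecessor
#1=e has no predecessor
#2=u depends on [0:u]
#3=i depends on [1:e, 2:u]
#4=a depends on [3:i]
#5=i depends on [4:a]
#6=i depends on [5:i]
#7=a depends on [6:i]
#8=e depends on [7:a]
#9=u depends on [6:i]
sources: [0:u, 1:e]
N(rest) = Σ N(rest − s) over sources s of rest; N(one piece) = 1:
  size 1 → [8]=1  [9]=1
  size 2 → [7,8]=1  [8,9]=2
  size 3 → [7,8,9]=3
  size 4 → [6,7,8,9]=3
  size 5 → [5,6,7,8,9]=3
  size 6 → [4,5,6,7,8,9]=3
  size 7 → [3,4,5,6,7,8,9]=3
  size 8 → [1,3,4,5,6,7,8,9]=3  [2,3,4,5,6,7,8,9]=3
  first=0(u) contributes 6
  first=1(e) contributes 3
|[w]| = 9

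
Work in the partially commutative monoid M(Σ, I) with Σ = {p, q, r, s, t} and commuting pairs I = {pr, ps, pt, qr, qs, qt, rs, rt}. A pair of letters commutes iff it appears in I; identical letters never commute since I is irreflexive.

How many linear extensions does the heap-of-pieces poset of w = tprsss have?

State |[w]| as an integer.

30

#0=t has no predecessor
#1=p has no predecessor
#2=r has no predecessor
#3=s depends on [0:t]
#4=s depends on [3:s]
#5=s depends on [4:s]
sources: [0:t, 1:p, 2:r]
N(rest) = Σ N(rest − s) over sources s of rest; N(one piece) = 1:
  size 1 → [1]=1  [2]=1  [5]=1
  size 2 → [1,2]=2  [1,5]=2  [2,5]=2  [4,5]=1
  size 3 → [1,2,5]=6  [1,4,5]=3  [2,4,5]=3  [3,4,5]=1
  size 4 → [0,3,4,5]=1  [1,2,4,5]=12  [1,3,4,5]=4  [2,3,4,5]=4
  first=0(t) contributes 20
  first=1(p) contributes 5
  first=2(r) contributes 5
|[w]| = 30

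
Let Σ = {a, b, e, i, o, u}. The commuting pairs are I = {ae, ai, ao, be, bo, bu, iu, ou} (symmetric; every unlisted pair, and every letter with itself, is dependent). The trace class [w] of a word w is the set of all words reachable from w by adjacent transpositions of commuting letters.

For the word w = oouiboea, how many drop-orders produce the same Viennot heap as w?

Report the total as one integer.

#0=o has no predecessor
#1=o depends on [0:o]
#2=u has no predecessor
#3=i depends on [1:o]
#4=b depends on [3:i]
#5=o depends on [3:i]
#6=e depends on [2:u, 5:o]
#7=a depends on [2:u, 4:b]
sources: [0:o, 2:u]
N(rest) = Σ N(rest − s) over sources s of rest; N(one piece) = 1:
  size 1 → [6]=1  [7]=1
  size 2 → [4,7]=1  [5,6]=1  [6,7]=2
  size 3 → [2,6,7]=2  [4,6,7]=3  [5,6,7]=3
  size 4 → [2,4,6,7]=5  [2,5,6,7]=5  [4,5,6,7]=6
  size 5 → [2,4,5,6,7]=16  [3,4,5,6,7]=6
  size 6 → [1,3,4,5,6,7]=6  [2,3,4,5,6,7]=22
  first=0(o) contributes 28
  first=2(u) contributes 6
|[w]| = 34

34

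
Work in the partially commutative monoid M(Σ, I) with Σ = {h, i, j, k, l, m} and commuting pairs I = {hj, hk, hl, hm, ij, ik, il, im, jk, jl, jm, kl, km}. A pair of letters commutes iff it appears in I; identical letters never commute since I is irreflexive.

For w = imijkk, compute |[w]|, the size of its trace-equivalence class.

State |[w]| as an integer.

0(i) covers ∅
1(m) covers ∅
2(i) covers 0:i
3(j) covers ∅
4(k) covers ∅
5(k) covers 4:k
floor of heap: 0:i, 1:m, 3:j, 4:k
completions by unplaced set U, small U first (add the entries for U minus each lowest piece of U):
  |U|=1: {1}:1  {2}:1  {3}:1  {5}:1
  |U|=2: {0,2}:1  {1,2}:2  {1,3}:2  {1,5}:2  {2,3}:2  {2,5}:2  {3,5}:2  {4,5}:1
  |U|=3: {0,1,2}:3  {0,2,3}:3  {0,2,5}:3  {1,2,3}:6  {1,2,5}:6  {1,3,5}:6  {1,4,5}:3  {2,3,5}:6  {2,4,5}:3  {3,4,5}:3
  |U|=4: {0,1,2,3}:12  {0,1,2,5}:12  {0,2,3,5}:12  {0,2,4,5}:6  {1,2,3,5}:24  {1,2,4,5}:12  {1,3,4,5}:12  {2,3,4,5}:12
  start at 0(i): 60
  start at 1(m): 30
  start at 3(j): 30
  start at 4(k): 60
sum over floor = 180

180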